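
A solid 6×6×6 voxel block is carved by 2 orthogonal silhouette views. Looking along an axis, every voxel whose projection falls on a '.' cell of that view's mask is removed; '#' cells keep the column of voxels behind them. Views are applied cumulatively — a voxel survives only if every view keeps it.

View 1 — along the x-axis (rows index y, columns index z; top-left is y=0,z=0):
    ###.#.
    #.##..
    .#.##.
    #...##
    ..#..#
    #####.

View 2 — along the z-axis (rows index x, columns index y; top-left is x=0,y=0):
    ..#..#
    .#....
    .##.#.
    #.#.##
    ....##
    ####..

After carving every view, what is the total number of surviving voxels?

53 voxels

start: 6×6×6 = 216 voxels
after view 1 [x-axis, 20 of 36 cells solid] → remaining = 120
after view 2 [z-axis, 16 of 36 cells solid] → remaining = 53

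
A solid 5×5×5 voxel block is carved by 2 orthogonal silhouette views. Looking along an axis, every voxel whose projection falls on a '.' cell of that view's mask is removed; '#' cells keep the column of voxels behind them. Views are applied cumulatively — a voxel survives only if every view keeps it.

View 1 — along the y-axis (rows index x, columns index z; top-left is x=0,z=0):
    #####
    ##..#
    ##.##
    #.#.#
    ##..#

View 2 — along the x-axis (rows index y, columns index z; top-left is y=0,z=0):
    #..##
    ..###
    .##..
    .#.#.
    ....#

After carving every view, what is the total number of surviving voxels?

full grid |V| = 125
V1 y: intersect with XZ mask (18 set) -- 90 left
V2 x: intersect with YZ mask (11 set) -- 38 left

remaining voxels: 38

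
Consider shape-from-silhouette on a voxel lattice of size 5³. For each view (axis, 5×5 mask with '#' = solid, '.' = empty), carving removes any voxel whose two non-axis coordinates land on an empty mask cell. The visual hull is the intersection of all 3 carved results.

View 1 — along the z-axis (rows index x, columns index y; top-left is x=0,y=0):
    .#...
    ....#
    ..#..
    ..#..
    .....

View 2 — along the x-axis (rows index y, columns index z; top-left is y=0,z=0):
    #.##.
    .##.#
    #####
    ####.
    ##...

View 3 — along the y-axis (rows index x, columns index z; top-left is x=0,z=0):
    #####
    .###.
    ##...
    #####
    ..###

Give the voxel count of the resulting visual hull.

full grid |V| = 125
V1 z: intersect with XY mask (4 set) -- 20 left
V2 x: intersect with YZ mask (17 set) -- 15 left
V3 y: intersect with XZ mask (18 set) -- 11 left

11 voxels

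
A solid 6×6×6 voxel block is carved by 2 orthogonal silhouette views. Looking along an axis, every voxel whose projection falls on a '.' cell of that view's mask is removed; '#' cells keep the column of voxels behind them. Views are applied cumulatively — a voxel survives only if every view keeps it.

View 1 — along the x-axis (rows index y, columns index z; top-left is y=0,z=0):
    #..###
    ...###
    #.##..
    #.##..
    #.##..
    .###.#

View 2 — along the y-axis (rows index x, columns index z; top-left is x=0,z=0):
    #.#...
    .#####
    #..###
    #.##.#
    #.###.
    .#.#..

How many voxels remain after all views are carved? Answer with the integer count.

79 voxels

start: 6×6×6 = 216 voxels
after view 1 [x-axis, 20 of 36 cells solid] → remaining = 120
after view 2 [y-axis, 21 of 36 cells solid] → remaining = 79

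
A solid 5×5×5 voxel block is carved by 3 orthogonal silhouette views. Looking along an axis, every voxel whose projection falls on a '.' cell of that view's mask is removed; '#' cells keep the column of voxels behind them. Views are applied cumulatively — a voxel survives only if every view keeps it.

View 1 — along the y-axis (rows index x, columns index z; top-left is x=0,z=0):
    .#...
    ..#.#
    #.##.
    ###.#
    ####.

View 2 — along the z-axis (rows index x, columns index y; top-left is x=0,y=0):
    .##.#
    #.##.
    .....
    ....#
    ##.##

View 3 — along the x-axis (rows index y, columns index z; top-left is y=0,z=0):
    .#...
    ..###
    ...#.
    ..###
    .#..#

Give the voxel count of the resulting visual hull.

before carving: 125 voxels (5×5×5)
V1 y: intersect with XZ mask (14 set) -- 70 left
V2 z: intersect with XY mask (11 set) -- 29 left
V3 x: intersect with YZ mask (10 set) -- 11 left

voxel count = 11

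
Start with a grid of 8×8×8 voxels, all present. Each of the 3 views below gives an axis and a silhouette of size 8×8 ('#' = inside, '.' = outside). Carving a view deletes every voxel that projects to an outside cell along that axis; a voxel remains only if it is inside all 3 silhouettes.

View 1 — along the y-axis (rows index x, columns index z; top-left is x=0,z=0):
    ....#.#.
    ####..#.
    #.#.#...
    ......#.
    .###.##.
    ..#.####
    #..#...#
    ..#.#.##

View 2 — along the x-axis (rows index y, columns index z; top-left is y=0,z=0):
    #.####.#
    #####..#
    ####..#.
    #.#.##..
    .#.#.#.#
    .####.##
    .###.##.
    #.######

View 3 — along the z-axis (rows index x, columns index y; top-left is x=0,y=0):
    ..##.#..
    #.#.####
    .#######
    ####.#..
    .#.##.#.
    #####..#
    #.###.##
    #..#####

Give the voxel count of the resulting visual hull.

before carving: 512 voxels (8×8×8)
step 1: project along y, AND mask (28/64) → |grid| = 224
step 2: project along x, AND mask (43/64) → |grid| = 150
step 3: project along z, AND mask (43/64) → |grid| = 102

|visual hull| = 102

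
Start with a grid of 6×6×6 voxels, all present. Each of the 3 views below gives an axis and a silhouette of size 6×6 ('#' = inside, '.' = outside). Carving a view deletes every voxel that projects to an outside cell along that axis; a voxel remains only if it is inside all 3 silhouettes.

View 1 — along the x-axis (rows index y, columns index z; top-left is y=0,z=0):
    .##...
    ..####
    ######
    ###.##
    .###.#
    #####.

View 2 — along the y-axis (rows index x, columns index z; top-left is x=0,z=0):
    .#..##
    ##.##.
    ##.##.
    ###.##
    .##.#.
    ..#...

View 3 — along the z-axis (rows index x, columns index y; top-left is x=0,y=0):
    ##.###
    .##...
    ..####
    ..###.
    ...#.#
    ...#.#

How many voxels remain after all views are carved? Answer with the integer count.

remaining voxels: 50

initial block: 6^3 = 216
  1. axis=0 (YZ plane), |mask|=26  ⇒  voxels=156
  2. axis=1 (XZ plane), |mask|=20  ⇒  voxels=88
  3. axis=2 (XY plane), |mask|=18  ⇒  voxels=50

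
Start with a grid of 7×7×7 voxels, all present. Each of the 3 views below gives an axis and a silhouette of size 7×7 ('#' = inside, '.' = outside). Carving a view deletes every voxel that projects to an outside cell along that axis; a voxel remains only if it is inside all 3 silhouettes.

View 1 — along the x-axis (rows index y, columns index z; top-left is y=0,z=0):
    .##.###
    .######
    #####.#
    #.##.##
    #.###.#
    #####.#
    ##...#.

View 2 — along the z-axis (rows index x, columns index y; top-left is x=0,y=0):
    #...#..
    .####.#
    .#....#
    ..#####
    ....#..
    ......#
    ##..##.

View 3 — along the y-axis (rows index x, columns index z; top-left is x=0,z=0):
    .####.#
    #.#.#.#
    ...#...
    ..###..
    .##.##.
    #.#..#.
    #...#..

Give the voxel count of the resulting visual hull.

45 voxels

before carving: 343 voxels (7×7×7)
V1 x: intersect with YZ mask (36 set) -- 252 left
V2 z: intersect with XY mask (20 set) -- 99 left
V3 y: intersect with XZ mask (22 set) -- 45 left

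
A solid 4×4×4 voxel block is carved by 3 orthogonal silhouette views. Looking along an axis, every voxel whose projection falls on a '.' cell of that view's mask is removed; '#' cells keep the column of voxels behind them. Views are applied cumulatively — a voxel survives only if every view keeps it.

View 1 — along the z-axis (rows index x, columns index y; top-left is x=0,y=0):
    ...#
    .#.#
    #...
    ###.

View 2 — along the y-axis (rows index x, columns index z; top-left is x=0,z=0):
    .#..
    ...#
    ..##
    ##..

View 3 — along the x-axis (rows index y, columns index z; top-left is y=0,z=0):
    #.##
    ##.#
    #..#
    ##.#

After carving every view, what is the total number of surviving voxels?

full grid |V| = 64
step 1: project along z, AND mask (7/16) → |grid| = 28
step 2: project along y, AND mask (6/16) → |grid| = 11
step 3: project along x, AND mask (11/16) → |grid| = 9

|visual hull| = 9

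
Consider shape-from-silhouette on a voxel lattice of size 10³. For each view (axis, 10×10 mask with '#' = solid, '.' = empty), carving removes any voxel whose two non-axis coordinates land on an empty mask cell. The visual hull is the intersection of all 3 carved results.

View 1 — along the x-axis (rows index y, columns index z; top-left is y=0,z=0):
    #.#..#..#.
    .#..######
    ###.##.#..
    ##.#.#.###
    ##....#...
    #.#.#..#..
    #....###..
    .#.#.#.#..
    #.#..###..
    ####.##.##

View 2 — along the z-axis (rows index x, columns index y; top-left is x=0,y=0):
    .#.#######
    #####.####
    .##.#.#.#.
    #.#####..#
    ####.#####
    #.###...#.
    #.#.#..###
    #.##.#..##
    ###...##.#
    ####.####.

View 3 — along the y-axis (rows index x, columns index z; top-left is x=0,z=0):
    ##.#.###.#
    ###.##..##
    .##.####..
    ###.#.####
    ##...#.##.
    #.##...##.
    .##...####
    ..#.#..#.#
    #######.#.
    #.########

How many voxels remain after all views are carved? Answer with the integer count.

full grid |V| = 1000
V1 x: intersect with YZ mask (52 set) -- 520 left
V2 z: intersect with XY mask (69 set) -- 363 left
V3 y: intersect with XZ mask (65 set) -- 255 left

255 voxels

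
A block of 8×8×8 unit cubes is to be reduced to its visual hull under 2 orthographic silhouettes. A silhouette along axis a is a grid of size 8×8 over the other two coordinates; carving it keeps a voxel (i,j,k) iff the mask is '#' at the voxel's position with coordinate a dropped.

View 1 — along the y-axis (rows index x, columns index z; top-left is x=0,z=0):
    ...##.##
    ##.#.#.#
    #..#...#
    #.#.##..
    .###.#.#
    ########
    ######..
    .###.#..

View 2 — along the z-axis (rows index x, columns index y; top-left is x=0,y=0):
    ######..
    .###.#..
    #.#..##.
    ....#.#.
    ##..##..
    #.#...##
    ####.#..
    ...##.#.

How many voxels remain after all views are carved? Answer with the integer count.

|visual hull| = 158

before carving: 512 voxels (8×8×8)
[1] y-view keeps 39 columns → grid now 312
[2] z-view keeps 32 columns → grid now 158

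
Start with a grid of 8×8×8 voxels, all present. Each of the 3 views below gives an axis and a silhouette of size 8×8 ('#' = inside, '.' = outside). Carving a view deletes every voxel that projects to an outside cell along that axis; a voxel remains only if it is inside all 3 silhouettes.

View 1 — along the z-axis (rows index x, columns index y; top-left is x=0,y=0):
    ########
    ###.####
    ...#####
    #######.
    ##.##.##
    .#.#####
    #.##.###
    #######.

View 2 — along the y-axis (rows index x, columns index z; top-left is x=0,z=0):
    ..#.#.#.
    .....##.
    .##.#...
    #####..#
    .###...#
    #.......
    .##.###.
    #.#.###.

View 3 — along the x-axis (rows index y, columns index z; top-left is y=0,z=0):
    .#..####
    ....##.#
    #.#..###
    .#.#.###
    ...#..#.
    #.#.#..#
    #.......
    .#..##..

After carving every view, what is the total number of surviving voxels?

full grid |V| = 512
step 1: project along z, AND mask (52/64) → |grid| = 416
step 2: project along y, AND mask (29/64) → |grid| = 190
step 3: project along x, AND mask (28/64) → |grid| = 80

voxel count = 80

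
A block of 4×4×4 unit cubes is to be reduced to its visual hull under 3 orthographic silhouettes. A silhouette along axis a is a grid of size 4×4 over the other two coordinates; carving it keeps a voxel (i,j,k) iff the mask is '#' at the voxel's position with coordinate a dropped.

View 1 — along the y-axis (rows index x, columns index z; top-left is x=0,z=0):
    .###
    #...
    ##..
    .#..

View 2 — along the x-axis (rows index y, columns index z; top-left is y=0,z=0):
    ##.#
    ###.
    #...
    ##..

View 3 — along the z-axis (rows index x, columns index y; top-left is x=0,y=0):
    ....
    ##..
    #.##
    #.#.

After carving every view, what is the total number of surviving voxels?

start: 4×4×4 = 64 voxels
  1. axis=1 (XZ plane), |mask|=7  ⇒  voxels=28
  2. axis=0 (YZ plane), |mask|=9  ⇒  voxels=19
  3. axis=2 (XY plane), |mask|=7  ⇒  voxels=8

|visual hull| = 8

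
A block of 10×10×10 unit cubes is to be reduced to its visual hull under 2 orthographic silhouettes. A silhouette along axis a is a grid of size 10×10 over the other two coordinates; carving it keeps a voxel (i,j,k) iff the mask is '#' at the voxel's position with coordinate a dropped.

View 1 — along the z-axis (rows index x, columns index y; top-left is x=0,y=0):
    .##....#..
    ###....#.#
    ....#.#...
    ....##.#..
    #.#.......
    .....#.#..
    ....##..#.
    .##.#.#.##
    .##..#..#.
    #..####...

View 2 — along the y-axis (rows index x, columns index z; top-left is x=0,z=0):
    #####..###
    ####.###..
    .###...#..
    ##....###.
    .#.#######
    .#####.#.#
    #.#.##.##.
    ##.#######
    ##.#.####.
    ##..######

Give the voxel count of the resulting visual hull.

|visual hull| = 252

start: 10×10×10 = 1000 voxels
  1. axis=2 (XY plane), |mask|=35  ⇒  voxels=350
  2. axis=1 (XZ plane), |mask|=69  ⇒  voxels=252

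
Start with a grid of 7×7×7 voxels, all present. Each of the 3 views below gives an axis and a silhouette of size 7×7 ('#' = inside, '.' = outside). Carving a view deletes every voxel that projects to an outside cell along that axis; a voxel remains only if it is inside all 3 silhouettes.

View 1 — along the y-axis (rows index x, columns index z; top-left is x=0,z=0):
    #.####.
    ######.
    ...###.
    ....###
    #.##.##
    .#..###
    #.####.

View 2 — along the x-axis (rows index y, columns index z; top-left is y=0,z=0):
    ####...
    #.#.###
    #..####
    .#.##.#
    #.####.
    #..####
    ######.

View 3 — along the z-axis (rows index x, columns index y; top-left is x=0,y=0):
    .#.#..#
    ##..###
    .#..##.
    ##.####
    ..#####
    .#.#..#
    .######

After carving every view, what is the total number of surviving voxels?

|visual hull| = 105

full grid |V| = 343
[1] y-view keeps 31 columns → grid now 217
[2] x-view keeps 34 columns → grid now 159
[3] z-view keeps 31 columns → grid now 105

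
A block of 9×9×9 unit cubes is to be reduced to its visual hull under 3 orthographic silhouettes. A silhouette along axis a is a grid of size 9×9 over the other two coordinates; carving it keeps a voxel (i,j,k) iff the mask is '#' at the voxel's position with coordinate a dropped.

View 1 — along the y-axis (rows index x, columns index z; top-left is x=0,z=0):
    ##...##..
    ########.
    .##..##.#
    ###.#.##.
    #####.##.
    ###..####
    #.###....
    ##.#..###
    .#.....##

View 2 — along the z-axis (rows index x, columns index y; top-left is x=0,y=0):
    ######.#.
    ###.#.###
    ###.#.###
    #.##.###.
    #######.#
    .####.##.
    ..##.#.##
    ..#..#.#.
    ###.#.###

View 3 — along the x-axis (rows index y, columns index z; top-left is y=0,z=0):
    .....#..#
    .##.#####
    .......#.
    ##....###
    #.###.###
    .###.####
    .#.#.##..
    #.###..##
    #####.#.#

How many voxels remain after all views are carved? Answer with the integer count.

remaining voxels: 163

full grid |V| = 729
carve view 1 (along y, XZ-mask fill 50/81): 450 voxels remain
carve view 2 (along z, XY-mask fill 56/81): 312 voxels remain
carve view 3 (along x, YZ-mask fill 46/81): 163 voxels remain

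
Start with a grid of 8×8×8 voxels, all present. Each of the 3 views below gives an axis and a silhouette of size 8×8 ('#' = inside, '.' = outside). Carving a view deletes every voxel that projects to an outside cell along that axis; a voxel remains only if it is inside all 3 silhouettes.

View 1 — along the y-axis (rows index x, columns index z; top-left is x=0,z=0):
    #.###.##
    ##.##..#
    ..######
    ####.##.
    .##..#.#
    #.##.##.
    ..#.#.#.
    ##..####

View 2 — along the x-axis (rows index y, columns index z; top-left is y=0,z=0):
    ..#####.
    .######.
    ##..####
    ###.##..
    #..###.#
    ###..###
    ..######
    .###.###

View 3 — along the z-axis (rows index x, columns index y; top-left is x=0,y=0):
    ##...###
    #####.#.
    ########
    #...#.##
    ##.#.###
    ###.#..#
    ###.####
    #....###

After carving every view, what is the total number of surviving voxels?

remaining voxels: 161

initial block: 8^3 = 512
carve view 1 (along y, XZ-mask fill 41/64): 328 voxels remain
carve view 2 (along x, YZ-mask fill 45/64): 232 voxels remain
carve view 3 (along z, XY-mask fill 45/64): 161 voxels remain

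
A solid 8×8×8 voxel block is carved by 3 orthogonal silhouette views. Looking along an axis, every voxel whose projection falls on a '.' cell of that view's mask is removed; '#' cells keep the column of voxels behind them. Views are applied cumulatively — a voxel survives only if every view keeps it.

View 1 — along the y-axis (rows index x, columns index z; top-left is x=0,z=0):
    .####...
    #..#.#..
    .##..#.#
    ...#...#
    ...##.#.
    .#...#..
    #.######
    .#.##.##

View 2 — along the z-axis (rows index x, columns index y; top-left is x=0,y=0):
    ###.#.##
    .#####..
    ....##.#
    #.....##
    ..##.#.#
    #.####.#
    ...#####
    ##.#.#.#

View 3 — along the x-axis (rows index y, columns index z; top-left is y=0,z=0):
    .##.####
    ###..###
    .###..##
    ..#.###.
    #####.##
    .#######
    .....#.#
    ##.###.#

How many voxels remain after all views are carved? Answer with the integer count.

voxel count = 96

before carving: 512 voxels (8×8×8)
  1. axis=1 (XZ plane), |mask|=30  ⇒  voxels=240
  2. axis=2 (XY plane), |mask|=37  ⇒  voxels=141
  3. axis=0 (YZ plane), |mask|=43  ⇒  voxels=96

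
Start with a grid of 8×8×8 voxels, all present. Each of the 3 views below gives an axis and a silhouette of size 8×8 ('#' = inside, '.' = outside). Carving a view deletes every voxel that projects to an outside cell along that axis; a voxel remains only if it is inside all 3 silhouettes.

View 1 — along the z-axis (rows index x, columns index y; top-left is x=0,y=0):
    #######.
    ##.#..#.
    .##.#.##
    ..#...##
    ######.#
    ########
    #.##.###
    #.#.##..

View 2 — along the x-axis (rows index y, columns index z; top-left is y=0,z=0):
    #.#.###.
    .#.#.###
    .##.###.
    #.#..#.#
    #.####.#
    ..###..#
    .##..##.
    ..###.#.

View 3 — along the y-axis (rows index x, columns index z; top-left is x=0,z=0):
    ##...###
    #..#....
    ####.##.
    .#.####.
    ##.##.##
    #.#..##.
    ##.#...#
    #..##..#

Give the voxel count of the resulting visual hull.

start: 8×8×8 = 512 voxels
  1. axis=2 (XY plane), |mask|=44  ⇒  voxels=352
  2. axis=0 (YZ plane), |mask|=37  ⇒  voxels=204
  3. axis=1 (XZ plane), |mask|=36  ⇒  voxels=113

113 voxels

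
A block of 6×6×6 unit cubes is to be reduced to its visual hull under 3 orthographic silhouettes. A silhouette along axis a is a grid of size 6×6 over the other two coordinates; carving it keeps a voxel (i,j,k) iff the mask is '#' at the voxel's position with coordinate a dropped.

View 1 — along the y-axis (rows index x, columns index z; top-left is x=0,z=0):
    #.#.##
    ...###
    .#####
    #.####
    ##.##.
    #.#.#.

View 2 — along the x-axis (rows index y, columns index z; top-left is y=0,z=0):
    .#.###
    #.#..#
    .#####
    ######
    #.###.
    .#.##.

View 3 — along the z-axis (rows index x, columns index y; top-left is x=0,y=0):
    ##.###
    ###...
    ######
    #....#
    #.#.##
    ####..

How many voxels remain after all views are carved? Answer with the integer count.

67 voxels

full grid |V| = 216
[1] y-view keeps 24 columns → grid now 144
[2] x-view keeps 25 columns → grid now 102
[3] z-view keeps 24 columns → grid now 67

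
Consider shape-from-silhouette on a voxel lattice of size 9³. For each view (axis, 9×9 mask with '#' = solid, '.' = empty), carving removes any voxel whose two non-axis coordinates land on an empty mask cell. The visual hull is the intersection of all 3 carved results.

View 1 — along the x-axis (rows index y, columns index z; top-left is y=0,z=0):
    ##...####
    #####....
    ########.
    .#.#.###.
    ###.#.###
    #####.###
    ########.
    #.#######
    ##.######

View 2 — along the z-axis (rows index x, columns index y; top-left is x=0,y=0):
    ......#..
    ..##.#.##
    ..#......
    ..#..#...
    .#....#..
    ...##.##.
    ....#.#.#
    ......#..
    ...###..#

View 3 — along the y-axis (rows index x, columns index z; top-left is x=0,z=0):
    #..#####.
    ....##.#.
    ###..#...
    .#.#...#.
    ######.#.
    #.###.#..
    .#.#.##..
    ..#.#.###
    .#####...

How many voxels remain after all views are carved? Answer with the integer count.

remaining voxels: 85

initial block: 9^3 = 729
step 1: project along x, AND mask (63/81) → |grid| = 567
step 2: project along z, AND mask (23/81) → |grid| = 169
step 3: project along y, AND mask (42/81) → |grid| = 85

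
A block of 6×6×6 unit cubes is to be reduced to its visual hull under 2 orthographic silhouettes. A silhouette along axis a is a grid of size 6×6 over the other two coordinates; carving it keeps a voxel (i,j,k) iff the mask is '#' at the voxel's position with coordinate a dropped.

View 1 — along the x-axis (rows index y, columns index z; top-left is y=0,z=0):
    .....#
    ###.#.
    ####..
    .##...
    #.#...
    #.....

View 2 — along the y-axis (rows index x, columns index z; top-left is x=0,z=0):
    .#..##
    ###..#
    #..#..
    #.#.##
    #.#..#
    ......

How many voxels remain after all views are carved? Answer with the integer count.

before carving: 216 voxels (6×6×6)
  1. axis=0 (YZ plane), |mask|=14  ⇒  voxels=84
  2. axis=1 (XZ plane), |mask|=16  ⇒  voxels=41

41 voxels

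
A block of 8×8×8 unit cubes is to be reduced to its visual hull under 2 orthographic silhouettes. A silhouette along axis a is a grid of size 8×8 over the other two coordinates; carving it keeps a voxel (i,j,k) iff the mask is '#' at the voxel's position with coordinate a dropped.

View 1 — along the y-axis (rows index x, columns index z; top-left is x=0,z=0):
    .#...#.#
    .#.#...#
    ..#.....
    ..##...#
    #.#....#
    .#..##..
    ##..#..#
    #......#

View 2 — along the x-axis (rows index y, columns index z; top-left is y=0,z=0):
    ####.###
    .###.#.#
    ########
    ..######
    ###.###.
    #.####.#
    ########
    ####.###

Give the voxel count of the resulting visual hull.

start: 8×8×8 = 512 voxels
[1] y-view keeps 22 columns → grid now 176
[2] x-view keeps 53 columns → grid now 148

remaining voxels: 148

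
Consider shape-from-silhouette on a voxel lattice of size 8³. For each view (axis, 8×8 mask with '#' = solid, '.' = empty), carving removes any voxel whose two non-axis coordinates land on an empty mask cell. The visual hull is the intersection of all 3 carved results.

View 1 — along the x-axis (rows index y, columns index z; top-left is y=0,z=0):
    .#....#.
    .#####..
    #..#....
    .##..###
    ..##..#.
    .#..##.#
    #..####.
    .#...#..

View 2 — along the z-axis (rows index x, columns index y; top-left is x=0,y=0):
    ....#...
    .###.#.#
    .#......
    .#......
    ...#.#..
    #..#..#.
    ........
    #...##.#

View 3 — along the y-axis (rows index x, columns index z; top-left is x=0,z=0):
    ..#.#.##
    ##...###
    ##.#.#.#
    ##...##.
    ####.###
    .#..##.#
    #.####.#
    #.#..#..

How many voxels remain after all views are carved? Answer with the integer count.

voxel count = 36

start: 8×8×8 = 512 voxels
V1 x: intersect with YZ mask (28 set) -- 224 left
V2 z: intersect with XY mask (17 set) -- 63 left
V3 y: intersect with XZ mask (38 set) -- 36 left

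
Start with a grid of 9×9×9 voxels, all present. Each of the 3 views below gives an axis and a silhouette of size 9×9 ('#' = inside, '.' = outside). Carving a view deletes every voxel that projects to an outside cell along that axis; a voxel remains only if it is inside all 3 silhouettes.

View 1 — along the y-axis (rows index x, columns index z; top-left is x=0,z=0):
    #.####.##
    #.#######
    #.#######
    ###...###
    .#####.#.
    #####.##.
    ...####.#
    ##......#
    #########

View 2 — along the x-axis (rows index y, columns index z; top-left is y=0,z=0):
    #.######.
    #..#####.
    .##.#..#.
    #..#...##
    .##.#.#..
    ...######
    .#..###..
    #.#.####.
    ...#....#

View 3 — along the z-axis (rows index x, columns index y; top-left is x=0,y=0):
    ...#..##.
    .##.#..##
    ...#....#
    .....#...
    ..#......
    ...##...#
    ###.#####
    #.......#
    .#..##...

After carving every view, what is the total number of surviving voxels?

start: 9×9×9 = 729 voxels
[1] y-view keeps 59 columns → grid now 531
[2] x-view keeps 43 columns → grid now 284
[3] z-view keeps 28 columns → grid now 94

voxel count = 94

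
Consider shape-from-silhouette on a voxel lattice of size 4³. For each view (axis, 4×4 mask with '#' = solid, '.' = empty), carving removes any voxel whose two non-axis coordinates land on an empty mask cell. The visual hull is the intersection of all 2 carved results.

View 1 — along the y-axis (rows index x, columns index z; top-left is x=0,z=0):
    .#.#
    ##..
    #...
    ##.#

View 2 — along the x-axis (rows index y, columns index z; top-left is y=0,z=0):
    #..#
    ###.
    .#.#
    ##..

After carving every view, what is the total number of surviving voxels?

|visual hull| = 22

full grid |V| = 64
  1. axis=1 (XZ plane), |mask|=8  ⇒  voxels=32
  2. axis=0 (YZ plane), |mask|=9  ⇒  voxels=22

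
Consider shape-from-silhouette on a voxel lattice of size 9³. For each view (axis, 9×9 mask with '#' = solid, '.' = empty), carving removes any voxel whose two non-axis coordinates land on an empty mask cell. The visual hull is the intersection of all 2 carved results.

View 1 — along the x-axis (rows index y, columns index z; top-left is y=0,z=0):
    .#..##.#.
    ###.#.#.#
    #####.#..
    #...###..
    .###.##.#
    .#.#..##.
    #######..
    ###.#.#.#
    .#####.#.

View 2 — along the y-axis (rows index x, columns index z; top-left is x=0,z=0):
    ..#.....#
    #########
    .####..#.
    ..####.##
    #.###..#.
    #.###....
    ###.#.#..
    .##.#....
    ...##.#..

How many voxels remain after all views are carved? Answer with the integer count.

before carving: 729 voxels (9×9×9)
carve view 1 (along x, YZ-mask fill 49/81): 441 voxels remain
carve view 2 (along y, XZ-mask fill 42/81): 238 voxels remain

remaining voxels: 238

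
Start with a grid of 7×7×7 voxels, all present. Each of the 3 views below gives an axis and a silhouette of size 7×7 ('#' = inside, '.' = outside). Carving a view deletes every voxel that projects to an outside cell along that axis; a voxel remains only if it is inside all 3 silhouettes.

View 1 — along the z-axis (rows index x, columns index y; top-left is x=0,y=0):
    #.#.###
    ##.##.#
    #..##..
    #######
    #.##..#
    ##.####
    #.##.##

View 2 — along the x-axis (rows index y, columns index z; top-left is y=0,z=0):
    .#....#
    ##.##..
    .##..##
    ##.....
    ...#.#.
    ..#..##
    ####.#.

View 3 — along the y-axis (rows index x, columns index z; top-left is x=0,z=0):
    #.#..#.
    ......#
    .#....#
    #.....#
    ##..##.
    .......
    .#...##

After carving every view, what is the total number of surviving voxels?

start: 7×7×7 = 343 voxels
step 1: project along z, AND mask (35/49) → |grid| = 245
step 2: project along x, AND mask (22/49) → |grid| = 106
step 3: project along y, AND mask (15/49) → |grid| = 36

remaining voxels: 36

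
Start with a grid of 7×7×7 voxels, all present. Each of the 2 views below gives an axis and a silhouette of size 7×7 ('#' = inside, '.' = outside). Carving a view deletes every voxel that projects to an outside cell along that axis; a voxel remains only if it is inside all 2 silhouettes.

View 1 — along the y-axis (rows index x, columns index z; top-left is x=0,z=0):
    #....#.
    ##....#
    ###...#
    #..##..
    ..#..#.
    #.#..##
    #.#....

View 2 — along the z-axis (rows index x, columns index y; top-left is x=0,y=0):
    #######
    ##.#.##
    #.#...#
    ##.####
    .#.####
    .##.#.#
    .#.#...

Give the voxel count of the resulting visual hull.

before carving: 343 voxels (7×7×7)
step 1: project along y, AND mask (20/49) → |grid| = 140
step 2: project along z, AND mask (32/49) → |grid| = 89

remaining voxels: 89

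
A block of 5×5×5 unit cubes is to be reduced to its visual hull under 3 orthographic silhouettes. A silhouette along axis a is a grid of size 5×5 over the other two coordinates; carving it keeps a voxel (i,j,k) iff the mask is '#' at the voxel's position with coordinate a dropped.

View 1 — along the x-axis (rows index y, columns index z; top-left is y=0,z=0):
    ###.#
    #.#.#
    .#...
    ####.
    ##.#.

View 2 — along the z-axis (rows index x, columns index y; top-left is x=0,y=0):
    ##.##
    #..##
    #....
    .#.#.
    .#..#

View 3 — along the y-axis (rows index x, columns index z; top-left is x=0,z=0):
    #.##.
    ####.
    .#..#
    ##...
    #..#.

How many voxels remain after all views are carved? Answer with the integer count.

before carving: 125 voxels (5×5×5)
V1 x: intersect with YZ mask (15 set) -- 75 left
V2 z: intersect with XY mask (12 set) -- 42 left
V3 y: intersect with XZ mask (13 set) -- 27 left

remaining voxels: 27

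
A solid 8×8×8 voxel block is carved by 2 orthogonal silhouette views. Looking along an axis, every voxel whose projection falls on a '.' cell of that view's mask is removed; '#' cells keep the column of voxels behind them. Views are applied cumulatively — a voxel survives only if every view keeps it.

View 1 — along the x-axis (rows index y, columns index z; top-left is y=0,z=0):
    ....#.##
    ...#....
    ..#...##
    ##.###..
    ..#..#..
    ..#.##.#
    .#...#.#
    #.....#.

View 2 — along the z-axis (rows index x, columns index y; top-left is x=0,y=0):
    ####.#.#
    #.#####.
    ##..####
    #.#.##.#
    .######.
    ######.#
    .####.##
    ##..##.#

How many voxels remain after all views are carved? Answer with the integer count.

|visual hull| = 133

full grid |V| = 512
V1 x: intersect with YZ mask (23 set) -- 184 left
V2 z: intersect with XY mask (47 set) -- 133 left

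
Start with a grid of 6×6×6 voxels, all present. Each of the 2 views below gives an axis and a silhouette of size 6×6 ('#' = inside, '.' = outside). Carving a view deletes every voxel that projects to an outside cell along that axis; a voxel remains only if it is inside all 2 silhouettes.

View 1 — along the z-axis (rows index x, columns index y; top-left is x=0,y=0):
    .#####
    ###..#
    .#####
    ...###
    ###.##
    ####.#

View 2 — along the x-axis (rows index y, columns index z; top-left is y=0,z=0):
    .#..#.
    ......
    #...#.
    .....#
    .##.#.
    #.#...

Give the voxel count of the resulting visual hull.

before carving: 216 voxels (6×6×6)
V1 z: intersect with XY mask (27 set) -- 162 left
V2 x: intersect with YZ mask (10 set) -- 44 left

voxel count = 44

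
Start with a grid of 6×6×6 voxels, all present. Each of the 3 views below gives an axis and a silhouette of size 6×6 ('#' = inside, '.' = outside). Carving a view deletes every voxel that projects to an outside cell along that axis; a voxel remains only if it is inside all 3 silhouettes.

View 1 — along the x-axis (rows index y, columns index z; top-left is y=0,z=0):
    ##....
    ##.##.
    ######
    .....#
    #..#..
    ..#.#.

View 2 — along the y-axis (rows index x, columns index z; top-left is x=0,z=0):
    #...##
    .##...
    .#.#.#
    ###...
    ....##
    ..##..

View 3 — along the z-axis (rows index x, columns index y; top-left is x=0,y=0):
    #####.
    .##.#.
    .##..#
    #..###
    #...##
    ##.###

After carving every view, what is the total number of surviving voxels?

full grid |V| = 216
V1 x: intersect with YZ mask (17 set) -- 102 left
V2 y: intersect with XZ mask (15 set) -- 41 left
V3 z: intersect with XY mask (23 set) -- 24 left

voxel count = 24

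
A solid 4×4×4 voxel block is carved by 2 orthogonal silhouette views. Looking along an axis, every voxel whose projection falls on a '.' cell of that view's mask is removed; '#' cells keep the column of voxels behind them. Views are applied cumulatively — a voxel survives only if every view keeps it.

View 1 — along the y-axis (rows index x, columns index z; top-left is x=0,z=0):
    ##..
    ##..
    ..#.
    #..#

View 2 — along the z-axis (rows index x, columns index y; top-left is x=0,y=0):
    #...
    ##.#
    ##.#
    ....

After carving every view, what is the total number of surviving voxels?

full grid |V| = 64
[1] y-view keeps 7 columns → grid now 28
[2] z-view keeps 7 columns → grid now 11

|visual hull| = 11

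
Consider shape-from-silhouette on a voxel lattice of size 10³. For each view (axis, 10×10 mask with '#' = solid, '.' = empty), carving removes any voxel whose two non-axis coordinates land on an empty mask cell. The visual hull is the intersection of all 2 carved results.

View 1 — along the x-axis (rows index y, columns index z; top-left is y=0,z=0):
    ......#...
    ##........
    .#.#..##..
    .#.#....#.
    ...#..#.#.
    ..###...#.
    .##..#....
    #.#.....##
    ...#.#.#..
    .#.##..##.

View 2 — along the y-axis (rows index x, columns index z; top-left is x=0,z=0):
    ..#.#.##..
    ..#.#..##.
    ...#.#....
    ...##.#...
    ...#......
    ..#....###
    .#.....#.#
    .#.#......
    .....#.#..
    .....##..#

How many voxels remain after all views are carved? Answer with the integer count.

remaining voxels: 92

full grid |V| = 1000
carve view 1 (along x, YZ-mask fill 32/100): 320 voxels remain
carve view 2 (along y, XZ-mask fill 28/100): 92 voxels remain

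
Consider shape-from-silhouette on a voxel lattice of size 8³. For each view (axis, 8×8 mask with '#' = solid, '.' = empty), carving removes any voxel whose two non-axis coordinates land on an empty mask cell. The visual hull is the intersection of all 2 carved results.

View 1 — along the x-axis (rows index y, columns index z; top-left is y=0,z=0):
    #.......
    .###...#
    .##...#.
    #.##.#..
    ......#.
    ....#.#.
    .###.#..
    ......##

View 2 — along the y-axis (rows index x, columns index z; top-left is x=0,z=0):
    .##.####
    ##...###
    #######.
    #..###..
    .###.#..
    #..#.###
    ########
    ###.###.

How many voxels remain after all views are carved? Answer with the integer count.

full grid |V| = 512
V1 x: intersect with YZ mask (21 set) -- 168 left
V2 y: intersect with XZ mask (45 set) -- 118 left

remaining voxels: 118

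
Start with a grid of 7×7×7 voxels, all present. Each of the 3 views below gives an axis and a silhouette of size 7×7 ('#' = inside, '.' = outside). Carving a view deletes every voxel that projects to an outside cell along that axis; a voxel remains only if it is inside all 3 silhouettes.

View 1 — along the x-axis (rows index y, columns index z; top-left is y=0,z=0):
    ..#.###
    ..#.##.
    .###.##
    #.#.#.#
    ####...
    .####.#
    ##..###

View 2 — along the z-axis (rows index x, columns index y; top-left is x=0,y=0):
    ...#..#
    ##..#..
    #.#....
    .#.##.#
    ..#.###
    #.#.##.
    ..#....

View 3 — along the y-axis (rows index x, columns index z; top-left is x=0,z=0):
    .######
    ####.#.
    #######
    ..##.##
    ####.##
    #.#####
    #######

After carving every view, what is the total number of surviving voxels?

start: 7×7×7 = 343 voxels
V1 x: intersect with YZ mask (30 set) -- 210 left
V2 z: intersect with XY mask (20 set) -- 87 left
V3 y: intersect with XZ mask (41 set) -- 69 left

remaining voxels: 69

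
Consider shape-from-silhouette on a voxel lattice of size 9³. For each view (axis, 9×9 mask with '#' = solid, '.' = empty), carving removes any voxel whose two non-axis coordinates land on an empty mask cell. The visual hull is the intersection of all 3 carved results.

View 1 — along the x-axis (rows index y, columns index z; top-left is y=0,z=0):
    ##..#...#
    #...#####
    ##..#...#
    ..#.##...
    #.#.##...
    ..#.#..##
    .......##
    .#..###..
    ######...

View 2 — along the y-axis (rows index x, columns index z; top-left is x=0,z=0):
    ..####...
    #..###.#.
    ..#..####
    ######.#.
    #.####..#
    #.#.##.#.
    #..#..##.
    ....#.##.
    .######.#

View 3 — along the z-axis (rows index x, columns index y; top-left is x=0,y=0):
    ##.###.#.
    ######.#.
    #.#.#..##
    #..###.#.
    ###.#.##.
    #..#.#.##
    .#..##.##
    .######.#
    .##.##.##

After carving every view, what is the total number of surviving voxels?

|visual hull| = 125

initial block: 9^3 = 729
  1. axis=0 (YZ plane), |mask|=37  ⇒  voxels=333
  2. axis=1 (XZ plane), |mask|=46  ⇒  voxels=195
  3. axis=2 (XY plane), |mask|=52  ⇒  voxels=125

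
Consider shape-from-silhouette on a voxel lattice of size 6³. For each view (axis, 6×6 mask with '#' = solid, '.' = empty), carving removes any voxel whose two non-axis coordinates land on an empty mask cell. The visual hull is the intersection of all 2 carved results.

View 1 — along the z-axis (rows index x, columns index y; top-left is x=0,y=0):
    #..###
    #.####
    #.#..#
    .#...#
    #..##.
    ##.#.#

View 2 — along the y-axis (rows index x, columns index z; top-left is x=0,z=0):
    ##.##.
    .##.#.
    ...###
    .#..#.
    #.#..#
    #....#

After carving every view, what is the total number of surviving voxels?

start: 6×6×6 = 216 voxels
V1 z: intersect with XY mask (21 set) -- 126 left
V2 y: intersect with XZ mask (17 set) -- 61 left

|visual hull| = 61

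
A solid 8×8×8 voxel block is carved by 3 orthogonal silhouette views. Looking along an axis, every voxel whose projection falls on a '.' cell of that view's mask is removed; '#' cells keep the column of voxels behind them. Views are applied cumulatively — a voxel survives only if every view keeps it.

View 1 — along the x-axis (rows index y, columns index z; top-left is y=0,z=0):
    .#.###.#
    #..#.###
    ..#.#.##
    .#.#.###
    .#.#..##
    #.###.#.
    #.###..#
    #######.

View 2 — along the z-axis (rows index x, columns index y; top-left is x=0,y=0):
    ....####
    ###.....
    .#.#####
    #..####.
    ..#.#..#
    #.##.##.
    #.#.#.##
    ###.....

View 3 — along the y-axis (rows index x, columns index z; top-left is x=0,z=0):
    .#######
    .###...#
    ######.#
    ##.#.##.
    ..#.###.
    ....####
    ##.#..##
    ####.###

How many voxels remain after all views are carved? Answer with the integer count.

initial block: 8^3 = 512
after view 1 [x-axis, 40 of 64 cells solid] → remaining = 320
after view 2 [z-axis, 34 of 64 cells solid] → remaining = 168
after view 3 [y-axis, 43 of 64 cells solid] → remaining = 115

115 voxels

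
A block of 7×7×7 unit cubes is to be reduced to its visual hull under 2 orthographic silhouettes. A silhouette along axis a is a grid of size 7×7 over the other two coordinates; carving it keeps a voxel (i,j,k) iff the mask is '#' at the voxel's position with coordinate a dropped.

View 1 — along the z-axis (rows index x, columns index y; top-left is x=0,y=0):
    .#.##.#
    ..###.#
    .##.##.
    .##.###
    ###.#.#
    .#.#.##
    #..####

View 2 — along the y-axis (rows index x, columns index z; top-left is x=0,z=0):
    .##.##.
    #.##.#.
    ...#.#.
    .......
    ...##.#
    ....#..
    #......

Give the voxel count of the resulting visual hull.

before carving: 343 voxels (7×7×7)
carve view 1 (along z, XY-mask fill 31/49): 217 voxels remain
carve view 2 (along y, XZ-mask fill 15/49): 64 voxels remain

|visual hull| = 64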